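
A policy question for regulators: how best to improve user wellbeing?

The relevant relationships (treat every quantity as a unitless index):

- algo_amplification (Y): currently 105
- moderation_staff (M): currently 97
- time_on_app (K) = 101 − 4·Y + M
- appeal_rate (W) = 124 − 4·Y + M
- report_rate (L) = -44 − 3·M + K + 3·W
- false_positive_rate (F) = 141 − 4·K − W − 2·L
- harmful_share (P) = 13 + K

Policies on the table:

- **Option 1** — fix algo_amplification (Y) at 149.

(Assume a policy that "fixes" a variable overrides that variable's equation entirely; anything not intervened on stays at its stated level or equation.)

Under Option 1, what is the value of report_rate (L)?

Option 1 (Y := 149):
  Y = 149
  M = 97
  K = 101 − 4·149 + 97 = -398
  W = 124 − 4·149 + 97 = -375
  L = -44 − 3·97 + (-398) + 3·(-375) = -1858

-1858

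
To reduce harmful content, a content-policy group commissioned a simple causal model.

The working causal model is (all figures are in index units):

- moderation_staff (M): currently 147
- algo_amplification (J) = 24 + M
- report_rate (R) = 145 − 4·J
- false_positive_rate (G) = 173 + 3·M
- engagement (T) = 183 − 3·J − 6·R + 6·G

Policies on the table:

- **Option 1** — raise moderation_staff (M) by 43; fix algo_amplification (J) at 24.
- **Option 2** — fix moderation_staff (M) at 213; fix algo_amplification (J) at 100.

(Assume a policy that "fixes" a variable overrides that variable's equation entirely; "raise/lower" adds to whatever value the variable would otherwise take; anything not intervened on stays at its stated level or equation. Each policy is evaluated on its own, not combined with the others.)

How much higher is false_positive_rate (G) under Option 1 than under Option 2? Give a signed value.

Option 1 (M + 43, J := 24):
  M = 147 + 43 = 190
  G = 173 + 3·190 = 743
Option 2 (M := 213, J := 100):
  M = 213
  G = 173 + 3·213 = 812
G: 743 − 812 = -69

-69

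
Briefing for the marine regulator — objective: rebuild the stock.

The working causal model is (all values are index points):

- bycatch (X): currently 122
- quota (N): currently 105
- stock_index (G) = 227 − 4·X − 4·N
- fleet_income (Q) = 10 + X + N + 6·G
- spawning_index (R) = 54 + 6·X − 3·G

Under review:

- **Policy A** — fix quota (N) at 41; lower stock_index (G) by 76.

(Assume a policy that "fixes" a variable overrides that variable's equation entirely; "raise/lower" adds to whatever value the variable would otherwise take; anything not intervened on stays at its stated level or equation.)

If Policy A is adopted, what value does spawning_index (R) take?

Policy A (N := 41, G − 76):
  X = 122
  N = 41
  G = 227 − 4·122 − 4·41 (−76 from intervention) = -501
  R = 54 + 6·122 − 3·(-501) = 2289

2289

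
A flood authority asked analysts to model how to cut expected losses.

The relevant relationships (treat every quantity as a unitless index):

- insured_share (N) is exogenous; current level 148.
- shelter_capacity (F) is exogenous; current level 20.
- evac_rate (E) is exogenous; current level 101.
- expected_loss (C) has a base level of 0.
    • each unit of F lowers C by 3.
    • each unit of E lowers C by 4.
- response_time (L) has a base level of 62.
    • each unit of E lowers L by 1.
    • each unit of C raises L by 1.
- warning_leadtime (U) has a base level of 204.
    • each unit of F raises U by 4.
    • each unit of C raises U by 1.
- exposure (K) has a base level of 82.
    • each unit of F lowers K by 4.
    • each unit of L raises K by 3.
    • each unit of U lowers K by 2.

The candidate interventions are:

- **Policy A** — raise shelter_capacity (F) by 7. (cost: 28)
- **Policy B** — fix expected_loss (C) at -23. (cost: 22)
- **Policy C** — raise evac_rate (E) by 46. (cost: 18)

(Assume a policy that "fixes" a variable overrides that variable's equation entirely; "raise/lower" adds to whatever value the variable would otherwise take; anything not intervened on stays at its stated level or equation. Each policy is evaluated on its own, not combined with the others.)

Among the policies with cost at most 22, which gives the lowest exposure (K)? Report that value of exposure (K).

Policy B (C := -23):
  F = 20
  E = 101
  C = -23
  L = 62 − 101 + (-23) = -62
  U = 204 + 4·20 + (-23) = 261
  K = 82 − 4·20 + 3·(-62) − 2·261 = -706
Policy C (E + 46):
  F = 20
  E = 101 + 46 = 147
  C = 0 − 3·20 − 4·147 = -648
  L = 62 − 147 + (-648) = -733
  U = 204 + 4·20 + (-648) = -364
  K = 82 − 4·20 + 3·(-733) − 2·(-364) = -1469
Comparing — Policy B: K=-706, Policy C: K=-1469. Lowest is -1469 (Policy C).

-1469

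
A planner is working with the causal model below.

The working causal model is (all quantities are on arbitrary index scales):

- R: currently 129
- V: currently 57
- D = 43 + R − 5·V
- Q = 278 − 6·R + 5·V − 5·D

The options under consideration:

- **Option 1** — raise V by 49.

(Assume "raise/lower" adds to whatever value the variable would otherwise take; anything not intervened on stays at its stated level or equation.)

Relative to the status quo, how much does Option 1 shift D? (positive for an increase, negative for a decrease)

-245

Baseline:
  R = 129
  V = 57
  D = 43 + 129 − 5·57 = -113
Option 1 (V + 49):
  R = 129
  V = 57 + 49 = 106
  D = 43 + 129 − 5·106 = -358
Change in D: -358 − (-113) = -245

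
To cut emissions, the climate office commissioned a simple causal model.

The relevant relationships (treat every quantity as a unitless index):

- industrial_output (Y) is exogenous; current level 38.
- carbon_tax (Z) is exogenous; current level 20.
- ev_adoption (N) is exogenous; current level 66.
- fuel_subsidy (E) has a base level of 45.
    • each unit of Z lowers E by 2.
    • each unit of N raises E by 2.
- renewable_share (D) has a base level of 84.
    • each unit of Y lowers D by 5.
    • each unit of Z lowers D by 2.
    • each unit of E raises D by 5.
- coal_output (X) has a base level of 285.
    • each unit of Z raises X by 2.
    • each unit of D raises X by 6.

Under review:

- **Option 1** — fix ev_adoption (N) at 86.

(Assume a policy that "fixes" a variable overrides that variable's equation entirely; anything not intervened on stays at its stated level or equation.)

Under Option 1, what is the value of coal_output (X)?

Option 1 (N := 86):
  Y = 38
  Z = 20
  N = 86
  E = 45 − 2·20 + 2·86 = 177
  D = 84 − 5·38 − 2·20 + 5·177 = 739
  X = 285 + 2·20 + 6·739 = 4759

4759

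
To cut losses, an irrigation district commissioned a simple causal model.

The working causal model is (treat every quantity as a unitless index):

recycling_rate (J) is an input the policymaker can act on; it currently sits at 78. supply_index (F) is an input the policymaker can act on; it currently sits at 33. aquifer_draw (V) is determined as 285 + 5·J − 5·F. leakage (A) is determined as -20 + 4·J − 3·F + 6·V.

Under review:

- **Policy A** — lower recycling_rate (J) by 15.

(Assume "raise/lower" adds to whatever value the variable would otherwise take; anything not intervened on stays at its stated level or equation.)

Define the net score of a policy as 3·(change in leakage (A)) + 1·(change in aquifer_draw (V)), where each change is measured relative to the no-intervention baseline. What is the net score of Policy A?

Baseline:
  J = 78
  F = 33
  V = 285 + 5·78 − 5·33 = 510
  A = -20 + 4·78 − 3·33 + 6·510 = 3253
Policy A (J − 15):
  J = 78 − 15 = 63
  F = 33
  V = 285 + 5·63 − 5·33 = 435
  A = -20 + 4·63 − 3·33 + 6·435 = 2743
ΔA = 2743 − 3253 = -510; ΔV = 435 − 510 = -75
Score = 3·(-510) + 1·(-75) = -1605

-1605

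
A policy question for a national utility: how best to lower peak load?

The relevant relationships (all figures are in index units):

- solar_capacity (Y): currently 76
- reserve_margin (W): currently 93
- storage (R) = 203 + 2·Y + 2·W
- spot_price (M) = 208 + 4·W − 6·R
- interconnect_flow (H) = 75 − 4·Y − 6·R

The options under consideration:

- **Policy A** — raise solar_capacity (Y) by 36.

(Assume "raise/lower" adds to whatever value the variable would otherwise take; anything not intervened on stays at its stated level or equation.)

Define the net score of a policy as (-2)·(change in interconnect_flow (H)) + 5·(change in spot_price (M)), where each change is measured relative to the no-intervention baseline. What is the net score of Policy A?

-1008

Baseline:
  Y = 76
  W = 93
  R = 203 + 2·76 + 2·93 = 541
  M = 208 + 4·93 − 6·541 = -2666
  H = 75 − 4·76 − 6·541 = -3475
Policy A (Y + 36):
  Y = 76 + 36 = 112
  W = 93
  R = 203 + 2·112 + 2·93 = 613
  M = 208 + 4·93 − 6·613 = -3098
  H = 75 − 4·112 − 6·613 = -4051
ΔH = -4051 − (-3475) = -576; ΔM = -3098 − (-2666) = -432
Score = (-2)·(-576) + 5·(-432) = -1008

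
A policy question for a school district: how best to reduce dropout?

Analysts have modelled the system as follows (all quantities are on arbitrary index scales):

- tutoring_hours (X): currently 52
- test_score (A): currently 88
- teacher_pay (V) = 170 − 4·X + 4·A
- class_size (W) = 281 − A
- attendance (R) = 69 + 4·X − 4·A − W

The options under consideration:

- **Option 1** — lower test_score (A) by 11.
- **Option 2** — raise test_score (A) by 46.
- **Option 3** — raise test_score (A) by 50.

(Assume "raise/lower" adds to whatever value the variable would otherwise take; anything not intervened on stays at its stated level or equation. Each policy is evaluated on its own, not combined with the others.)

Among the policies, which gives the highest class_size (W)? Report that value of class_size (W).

Option 1 (A − 11):
  A = 88 − 11 = 77
  W = 281 − 77 = 204
Option 2 (A + 46):
  A = 88 + 46 = 134
  W = 281 − 134 = 147
Option 3 (A + 50):
  A = 88 + 50 = 138
  W = 281 − 138 = 143
Comparing — Option 1: W=204, Option 2: W=147, Option 3: W=143. Highest is 204 (Option 1).

204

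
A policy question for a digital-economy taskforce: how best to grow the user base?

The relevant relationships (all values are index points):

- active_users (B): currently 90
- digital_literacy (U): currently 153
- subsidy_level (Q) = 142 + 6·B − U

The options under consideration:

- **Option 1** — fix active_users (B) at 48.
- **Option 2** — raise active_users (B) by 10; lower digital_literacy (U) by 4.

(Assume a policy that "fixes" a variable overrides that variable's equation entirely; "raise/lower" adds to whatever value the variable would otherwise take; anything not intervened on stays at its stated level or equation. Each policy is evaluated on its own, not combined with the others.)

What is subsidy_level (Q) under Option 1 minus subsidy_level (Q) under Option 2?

Option 1 (B := 48):
  B = 48
  U = 153
  Q = 142 + 6·48 − 153 = 277
Option 2 (B + 10, U − 4):
  B = 90 + 10 = 100
  U = 153 − 4 = 149
  Q = 142 + 6·100 − 149 = 593
Q: 277 − 593 = -316

-316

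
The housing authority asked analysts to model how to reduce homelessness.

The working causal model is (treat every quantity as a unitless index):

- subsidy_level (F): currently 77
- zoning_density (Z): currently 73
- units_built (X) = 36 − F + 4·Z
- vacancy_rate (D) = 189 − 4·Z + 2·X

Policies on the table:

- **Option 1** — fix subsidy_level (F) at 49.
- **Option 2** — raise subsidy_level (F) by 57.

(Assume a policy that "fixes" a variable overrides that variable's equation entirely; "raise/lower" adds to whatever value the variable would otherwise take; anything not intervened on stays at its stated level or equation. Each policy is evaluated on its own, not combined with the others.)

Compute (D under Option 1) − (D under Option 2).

170

Option 1 (F := 49):
  F = 49
  Z = 73
  X = 36 − 49 + 4·73 = 279
  D = 189 − 4·73 + 2·279 = 455
Option 2 (F + 57):
  F = 77 + 57 = 134
  Z = 73
  X = 36 − 134 + 4·73 = 194
  D = 189 − 4·73 + 2·194 = 285
D: 455 − 285 = 170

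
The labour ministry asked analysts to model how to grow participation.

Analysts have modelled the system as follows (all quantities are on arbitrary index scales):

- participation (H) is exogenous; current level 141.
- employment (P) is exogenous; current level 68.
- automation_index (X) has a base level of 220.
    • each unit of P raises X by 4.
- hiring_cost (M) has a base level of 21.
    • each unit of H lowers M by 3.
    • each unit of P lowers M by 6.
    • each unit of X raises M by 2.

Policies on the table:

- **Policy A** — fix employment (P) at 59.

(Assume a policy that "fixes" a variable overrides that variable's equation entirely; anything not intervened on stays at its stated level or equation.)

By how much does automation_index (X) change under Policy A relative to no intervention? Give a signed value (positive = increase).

Baseline:
  P = 68
  X = 220 + 4·68 = 492
Policy A (P := 59):
  P = 59
  X = 220 + 4·59 = 456
Change in X: 456 − 492 = -36

-36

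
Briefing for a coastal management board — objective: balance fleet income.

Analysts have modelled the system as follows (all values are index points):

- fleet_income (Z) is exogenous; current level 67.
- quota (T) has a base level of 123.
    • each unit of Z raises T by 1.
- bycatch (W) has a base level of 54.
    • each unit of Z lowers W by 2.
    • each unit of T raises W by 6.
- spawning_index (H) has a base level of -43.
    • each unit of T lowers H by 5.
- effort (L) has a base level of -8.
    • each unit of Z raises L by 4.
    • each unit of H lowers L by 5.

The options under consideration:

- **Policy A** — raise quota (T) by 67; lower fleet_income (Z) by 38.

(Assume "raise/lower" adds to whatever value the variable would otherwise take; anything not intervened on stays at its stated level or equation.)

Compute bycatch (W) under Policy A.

1310

Policy A (T + 67, Z − 38):
  Z = 67 − 38 = 29
  T = 123 + 29 (+67 from intervention) = 219
  W = 54 − 2·29 + 6·219 = 1310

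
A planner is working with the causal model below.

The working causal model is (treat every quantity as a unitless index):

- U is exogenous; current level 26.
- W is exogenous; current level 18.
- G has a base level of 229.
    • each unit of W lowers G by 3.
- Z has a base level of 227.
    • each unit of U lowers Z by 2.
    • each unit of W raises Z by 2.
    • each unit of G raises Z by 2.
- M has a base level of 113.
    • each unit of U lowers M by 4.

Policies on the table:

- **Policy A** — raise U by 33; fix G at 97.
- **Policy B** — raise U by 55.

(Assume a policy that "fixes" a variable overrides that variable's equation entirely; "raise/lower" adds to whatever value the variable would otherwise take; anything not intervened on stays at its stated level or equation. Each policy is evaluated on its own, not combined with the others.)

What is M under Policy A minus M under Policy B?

Policy A (U + 33, G := 97):
  U = 26 + 33 = 59
  M = 113 − 4·59 = -123
Policy B (U + 55):
  U = 26 + 55 = 81
  M = 113 − 4·81 = -211
M: -123 − (-211) = 88

88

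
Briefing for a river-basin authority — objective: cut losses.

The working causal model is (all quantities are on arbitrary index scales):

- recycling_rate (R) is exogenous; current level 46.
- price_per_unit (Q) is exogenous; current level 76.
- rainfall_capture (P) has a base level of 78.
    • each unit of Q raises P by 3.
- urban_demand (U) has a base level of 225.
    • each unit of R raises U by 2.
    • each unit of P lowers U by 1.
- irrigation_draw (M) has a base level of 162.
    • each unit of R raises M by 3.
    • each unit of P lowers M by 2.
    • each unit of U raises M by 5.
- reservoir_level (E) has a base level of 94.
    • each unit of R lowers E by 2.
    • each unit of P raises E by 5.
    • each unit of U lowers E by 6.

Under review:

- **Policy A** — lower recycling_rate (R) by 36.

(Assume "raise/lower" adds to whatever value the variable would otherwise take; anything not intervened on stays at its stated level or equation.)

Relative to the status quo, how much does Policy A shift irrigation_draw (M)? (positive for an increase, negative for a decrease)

-468

Baseline:
  R = 46
  Q = 76
  P = 78 + 3·76 = 306
  U = 225 + 2·46 − 306 = 11
  M = 162 + 3·46 − 2·306 + 5·11 = -257
Policy A (R − 36):
  R = 46 − 36 = 10
  Q = 76
  P = 78 + 3·76 = 306
  U = 225 + 2·10 − 306 = -61
  M = 162 + 3·10 − 2·306 + 5·(-61) = -725
Change in M: -725 − (-257) = -468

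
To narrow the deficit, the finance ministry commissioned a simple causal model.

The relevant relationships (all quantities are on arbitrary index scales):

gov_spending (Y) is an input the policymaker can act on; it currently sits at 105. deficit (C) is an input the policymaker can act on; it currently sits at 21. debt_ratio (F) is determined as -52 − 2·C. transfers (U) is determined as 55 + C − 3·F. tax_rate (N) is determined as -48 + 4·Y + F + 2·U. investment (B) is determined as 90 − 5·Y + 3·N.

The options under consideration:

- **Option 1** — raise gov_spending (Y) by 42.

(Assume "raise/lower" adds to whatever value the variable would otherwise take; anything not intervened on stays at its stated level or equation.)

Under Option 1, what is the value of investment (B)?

2841

Option 1 (Y + 42):
  Y = 105 + 42 = 147
  C = 21
  F = -52 − 2·21 = -94
  U = 55 + 21 − 3·(-94) = 358
  N = -48 + 4·147 + (-94) + 2·358 = 1162
  B = 90 − 5·147 + 3·1162 = 2841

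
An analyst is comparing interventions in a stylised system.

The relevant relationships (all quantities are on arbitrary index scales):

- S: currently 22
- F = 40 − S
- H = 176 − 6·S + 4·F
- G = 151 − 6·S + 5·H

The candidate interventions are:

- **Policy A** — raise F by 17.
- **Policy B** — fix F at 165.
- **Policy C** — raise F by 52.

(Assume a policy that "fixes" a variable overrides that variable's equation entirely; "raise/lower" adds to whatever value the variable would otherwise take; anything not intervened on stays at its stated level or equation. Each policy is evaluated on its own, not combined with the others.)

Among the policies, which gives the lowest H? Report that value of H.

Policy A (F + 17):
  S = 22
  F = 40 − 22 (+17 from intervention) = 35
  H = 176 − 6·22 + 4·35 = 184
Policy B (F := 165):
  S = 22
  F = 165
  H = 176 − 6·22 + 4·165 = 704
Policy C (F + 52):
  S = 22
  F = 40 − 22 (+52 from intervention) = 70
  H = 176 − 6·22 + 4·70 = 324
Comparing — Policy A: H=184, Policy B: H=704, Policy C: H=324. Lowest is 184 (Policy A).

184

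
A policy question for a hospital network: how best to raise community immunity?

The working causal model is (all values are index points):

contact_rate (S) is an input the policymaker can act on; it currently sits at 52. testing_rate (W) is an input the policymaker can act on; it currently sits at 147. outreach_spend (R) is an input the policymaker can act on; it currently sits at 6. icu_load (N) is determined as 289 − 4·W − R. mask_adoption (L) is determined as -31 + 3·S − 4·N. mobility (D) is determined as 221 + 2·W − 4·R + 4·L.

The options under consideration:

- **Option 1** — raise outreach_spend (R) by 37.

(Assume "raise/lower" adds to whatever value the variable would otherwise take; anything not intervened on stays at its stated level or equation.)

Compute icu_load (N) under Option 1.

Option 1 (R + 37):
  W = 147
  R = 6 + 37 = 43
  N = 289 − 4·147 − 43 = -342

-342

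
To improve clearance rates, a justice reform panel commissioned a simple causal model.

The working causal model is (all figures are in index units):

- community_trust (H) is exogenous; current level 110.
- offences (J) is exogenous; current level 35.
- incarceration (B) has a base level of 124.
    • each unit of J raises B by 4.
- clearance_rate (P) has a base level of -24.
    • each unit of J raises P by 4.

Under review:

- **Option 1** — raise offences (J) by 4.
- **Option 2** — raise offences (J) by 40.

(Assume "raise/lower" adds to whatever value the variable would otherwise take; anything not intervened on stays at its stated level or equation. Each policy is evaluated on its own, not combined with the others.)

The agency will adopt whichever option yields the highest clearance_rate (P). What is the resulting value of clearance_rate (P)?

276

Option 1 (J + 4):
  J = 35 + 4 = 39
  P = -24 + 4·39 = 132
Option 2 (J + 40):
  J = 35 + 40 = 75
  P = -24 + 4·75 = 276
Comparing — Option 1: P=132, Option 2: P=276. Highest is 276 (Option 2).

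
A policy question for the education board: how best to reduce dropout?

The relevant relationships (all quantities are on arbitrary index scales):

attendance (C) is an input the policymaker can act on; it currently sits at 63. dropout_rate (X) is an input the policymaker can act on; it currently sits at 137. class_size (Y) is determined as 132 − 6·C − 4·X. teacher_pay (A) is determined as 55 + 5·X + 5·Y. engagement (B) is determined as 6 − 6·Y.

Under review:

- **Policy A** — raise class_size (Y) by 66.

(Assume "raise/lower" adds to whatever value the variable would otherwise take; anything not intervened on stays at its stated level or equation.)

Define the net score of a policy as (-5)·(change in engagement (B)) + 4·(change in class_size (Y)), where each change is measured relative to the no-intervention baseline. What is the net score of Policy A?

2244

Baseline:
  C = 63
  X = 137
  Y = 132 − 6·63 − 4·137 = -794
  B = 6 − 6·(-794) = 4770
Policy A (Y + 66):
  C = 63
  X = 137
  Y = 132 − 6·63 − 4·137 (+66 from intervention) = -728
  B = 6 − 6·(-728) = 4374
ΔB = 4374 − 4770 = -396; ΔY = -728 − (-794) = 66
Score = (-5)·(-396) + 4·66 = 2244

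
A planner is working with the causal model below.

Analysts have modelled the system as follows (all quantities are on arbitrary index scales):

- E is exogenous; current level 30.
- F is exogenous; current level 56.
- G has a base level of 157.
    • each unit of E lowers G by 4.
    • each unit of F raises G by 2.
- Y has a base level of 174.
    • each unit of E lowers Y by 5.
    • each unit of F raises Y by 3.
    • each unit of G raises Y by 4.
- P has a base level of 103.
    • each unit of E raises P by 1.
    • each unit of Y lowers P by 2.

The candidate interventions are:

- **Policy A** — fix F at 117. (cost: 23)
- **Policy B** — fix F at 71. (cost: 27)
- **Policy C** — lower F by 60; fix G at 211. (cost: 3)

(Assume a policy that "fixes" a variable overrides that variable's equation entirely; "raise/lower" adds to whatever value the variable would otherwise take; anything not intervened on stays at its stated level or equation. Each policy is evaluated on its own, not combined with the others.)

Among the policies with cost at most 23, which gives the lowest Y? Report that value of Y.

856

Policy A (F := 117):
  E = 30
  F = 117
  G = 157 − 4·30 + 2·117 = 271
  Y = 174 − 5·30 + 3·117 + 4·271 = 1459
Policy C (F − 60, G := 211):
  E = 30
  F = 56 − 60 = -4
  G = 211
  Y = 174 − 5·30 + 3·(-4) + 4·211 = 856
Comparing — Policy A: Y=1459, Policy C: Y=856. Lowest is 856 (Policy C).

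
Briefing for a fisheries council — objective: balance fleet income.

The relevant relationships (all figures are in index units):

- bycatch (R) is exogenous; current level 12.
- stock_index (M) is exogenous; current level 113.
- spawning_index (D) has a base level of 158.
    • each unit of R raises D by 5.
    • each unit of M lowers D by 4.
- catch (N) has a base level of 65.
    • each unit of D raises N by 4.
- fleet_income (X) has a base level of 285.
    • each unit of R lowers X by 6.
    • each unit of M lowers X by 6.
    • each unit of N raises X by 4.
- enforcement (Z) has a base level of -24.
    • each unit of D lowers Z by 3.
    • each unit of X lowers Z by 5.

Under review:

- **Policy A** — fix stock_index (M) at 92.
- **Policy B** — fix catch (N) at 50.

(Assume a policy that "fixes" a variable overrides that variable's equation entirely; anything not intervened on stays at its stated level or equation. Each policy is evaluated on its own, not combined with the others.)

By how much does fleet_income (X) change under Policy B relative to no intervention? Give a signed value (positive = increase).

3684

Baseline:
  R = 12
  M = 113
  D = 158 + 5·12 − 4·113 = -234
  N = 65 + 4·(-234) = -871
  X = 285 − 6·12 − 6·113 + 4·(-871) = -3949
Policy B (N := 50):
  R = 12
  M = 113
  D = 158 + 5·12 − 4·113 = -234
  N = 50
  X = 285 − 6·12 − 6·113 + 4·50 = -265
Change in X: -265 − (-3949) = 3684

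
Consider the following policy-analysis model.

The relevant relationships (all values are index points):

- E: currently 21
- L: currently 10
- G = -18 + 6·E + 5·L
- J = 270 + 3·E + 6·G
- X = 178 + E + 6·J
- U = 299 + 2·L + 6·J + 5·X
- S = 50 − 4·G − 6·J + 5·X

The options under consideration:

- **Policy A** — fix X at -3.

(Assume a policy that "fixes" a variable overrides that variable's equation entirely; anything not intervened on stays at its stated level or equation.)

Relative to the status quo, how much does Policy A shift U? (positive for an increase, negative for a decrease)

-39440

Baseline:
  E = 21
  L = 10
  G = -18 + 6·21 + 5·10 = 158
  J = 270 + 3·21 + 6·158 = 1281
  X = 178 + 21 + 6·1281 = 7885
  U = 299 + 2·10 + 6·1281 + 5·7885 = 47430
Policy A (X := -3):
  E = 21
  L = 10
  G = -18 + 6·21 + 5·10 = 158
  J = 270 + 3·21 + 6·158 = 1281
  X = -3
  U = 299 + 2·10 + 6·1281 + 5·(-3) = 7990
Change in U: 7990 − 47430 = -39440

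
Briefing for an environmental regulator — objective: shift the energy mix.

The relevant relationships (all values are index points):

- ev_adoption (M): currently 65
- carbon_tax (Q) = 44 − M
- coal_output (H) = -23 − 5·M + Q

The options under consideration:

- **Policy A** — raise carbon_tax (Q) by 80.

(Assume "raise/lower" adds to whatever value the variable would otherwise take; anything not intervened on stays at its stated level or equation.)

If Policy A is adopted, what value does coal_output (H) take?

-289

Policy A (Q + 80):
  M = 65
  Q = 44 − 65 (+80 from intervention) = 59
  H = -23 − 5·65 + 59 = -289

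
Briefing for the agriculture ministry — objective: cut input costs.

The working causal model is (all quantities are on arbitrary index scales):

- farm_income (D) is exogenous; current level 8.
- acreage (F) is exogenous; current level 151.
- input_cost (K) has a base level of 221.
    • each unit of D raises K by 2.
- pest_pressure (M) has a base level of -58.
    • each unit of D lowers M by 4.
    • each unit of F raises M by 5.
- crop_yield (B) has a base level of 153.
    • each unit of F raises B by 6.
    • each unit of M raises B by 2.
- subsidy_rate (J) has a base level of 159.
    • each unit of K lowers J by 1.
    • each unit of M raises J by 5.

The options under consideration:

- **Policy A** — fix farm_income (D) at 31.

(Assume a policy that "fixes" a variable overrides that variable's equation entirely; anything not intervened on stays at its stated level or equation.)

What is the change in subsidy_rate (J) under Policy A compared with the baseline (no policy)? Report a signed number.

-506

Baseline:
  D = 8
  F = 151
  K = 221 + 2·8 = 237
  M = -58 − 4·8 + 5·151 = 665
  J = 159 − 237 + 5·665 = 3247
Policy A (D := 31):
  D = 31
  F = 151
  K = 221 + 2·31 = 283
  M = -58 − 4·31 + 5·151 = 573
  J = 159 − 283 + 5·573 = 2741
Change in J: 2741 − 3247 = -506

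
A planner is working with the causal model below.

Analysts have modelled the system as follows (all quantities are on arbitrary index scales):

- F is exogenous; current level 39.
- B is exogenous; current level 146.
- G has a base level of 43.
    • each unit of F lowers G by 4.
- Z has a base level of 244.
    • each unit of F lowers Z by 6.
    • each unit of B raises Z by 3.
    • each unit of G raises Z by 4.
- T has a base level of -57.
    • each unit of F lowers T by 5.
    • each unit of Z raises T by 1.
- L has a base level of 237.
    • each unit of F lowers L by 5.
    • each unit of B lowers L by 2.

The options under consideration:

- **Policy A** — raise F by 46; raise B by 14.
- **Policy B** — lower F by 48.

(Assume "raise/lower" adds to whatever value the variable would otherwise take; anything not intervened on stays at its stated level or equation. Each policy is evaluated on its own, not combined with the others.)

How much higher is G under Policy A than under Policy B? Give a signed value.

Policy A (F + 46, B + 14):
  F = 39 + 46 = 85
  G = 43 − 4·85 = -297
Policy B (F − 48):
  F = 39 − 48 = -9
  G = 43 − 4·(-9) = 79
G: -297 − 79 = -376

-376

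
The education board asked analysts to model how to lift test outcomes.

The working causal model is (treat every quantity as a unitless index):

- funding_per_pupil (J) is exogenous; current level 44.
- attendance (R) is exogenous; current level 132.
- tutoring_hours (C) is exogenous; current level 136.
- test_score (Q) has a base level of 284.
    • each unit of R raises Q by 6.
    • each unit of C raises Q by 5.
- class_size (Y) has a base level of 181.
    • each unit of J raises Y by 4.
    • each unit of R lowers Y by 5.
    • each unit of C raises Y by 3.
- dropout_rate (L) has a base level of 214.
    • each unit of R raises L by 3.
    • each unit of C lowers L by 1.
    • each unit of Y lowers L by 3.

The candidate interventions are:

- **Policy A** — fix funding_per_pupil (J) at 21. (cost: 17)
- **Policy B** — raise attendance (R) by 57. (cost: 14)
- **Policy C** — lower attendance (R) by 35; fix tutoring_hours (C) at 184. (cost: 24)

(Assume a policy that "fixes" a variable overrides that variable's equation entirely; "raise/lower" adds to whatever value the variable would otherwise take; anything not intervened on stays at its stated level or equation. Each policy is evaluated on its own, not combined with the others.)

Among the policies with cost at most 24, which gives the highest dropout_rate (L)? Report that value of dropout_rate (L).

1185

Policy A (J := 21):
  J = 21
  R = 132
  C = 136
  Y = 181 + 4·21 − 5·132 + 3·136 = 13
  L = 214 + 3·132 − 136 − 3·13 = 435
Policy B (R + 57):
  J = 44
  R = 132 + 57 = 189
  C = 136
  Y = 181 + 4·44 − 5·189 + 3·136 = -180
  L = 214 + 3·189 − 136 − 3·(-180) = 1185
Policy C (R − 35, C := 184):
  J = 44
  R = 132 − 35 = 97
  C = 184
  Y = 181 + 4·44 − 5·97 + 3·184 = 424
  L = 214 + 3·97 − 184 − 3·424 = -951
Comparing — Policy A: L=435, Policy B: L=1185, Policy C: L=-951. Highest is 1185 (Policy B).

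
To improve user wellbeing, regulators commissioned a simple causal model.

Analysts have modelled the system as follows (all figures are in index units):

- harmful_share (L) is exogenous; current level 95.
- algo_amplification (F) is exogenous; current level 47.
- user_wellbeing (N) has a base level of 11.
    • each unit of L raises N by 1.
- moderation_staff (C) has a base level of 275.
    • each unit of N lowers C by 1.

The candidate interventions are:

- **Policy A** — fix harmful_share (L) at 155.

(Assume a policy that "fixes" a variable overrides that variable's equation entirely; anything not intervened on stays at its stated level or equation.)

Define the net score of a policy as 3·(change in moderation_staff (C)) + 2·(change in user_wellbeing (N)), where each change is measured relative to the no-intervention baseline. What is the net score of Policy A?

-60

Baseline:
  L = 95
  N = 11 + 95 = 106
  C = 275 − 106 = 169
Policy A (L := 155):
  L = 155
  N = 11 + 155 = 166
  C = 275 − 166 = 109
ΔC = 109 − 169 = -60; ΔN = 166 − 106 = 60
Score = 3·(-60) + 2·60 = -60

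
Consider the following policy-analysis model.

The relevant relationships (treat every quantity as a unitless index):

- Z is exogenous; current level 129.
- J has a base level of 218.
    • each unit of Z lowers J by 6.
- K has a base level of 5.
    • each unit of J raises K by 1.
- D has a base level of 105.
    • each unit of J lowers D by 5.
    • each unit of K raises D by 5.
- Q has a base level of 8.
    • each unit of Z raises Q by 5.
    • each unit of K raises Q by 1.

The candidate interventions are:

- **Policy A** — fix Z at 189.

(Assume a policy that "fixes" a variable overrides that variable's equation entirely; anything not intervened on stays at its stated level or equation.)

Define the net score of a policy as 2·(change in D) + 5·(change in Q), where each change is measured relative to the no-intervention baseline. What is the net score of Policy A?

Baseline:
  Z = 129
  J = 218 − 6·129 = -556
  K = 5 + (-556) = -551
  D = 105 − 5·(-556) + 5·(-551) = 130
  Q = 8 + 5·129 + (-551) = 102
Policy A (Z := 189):
  Z = 189
  J = 218 − 6·189 = -916
  K = 5 + (-916) = -911
  D = 105 − 5·(-916) + 5·(-911) = 130
  Q = 8 + 5·189 + (-911) = 42
ΔD = 130 − 130 = 0; ΔQ = 42 − 102 = -60
Score = 2·0 + 5·(-60) = -300

-300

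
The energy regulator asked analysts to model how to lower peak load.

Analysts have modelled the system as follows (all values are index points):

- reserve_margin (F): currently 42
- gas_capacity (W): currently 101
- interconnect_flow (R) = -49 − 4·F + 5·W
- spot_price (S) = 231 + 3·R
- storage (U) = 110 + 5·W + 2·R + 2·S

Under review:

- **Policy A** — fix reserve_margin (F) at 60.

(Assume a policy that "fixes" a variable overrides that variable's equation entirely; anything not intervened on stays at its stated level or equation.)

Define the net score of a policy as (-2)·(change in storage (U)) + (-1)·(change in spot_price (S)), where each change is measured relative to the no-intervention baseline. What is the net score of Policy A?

Baseline:
  F = 42
  W = 101
  R = -49 − 4·42 + 5·101 = 288
  S = 231 + 3·288 = 1095
  U = 110 + 5·101 + 2·288 + 2·1095 = 3381
Policy A (F := 60):
  F = 60
  W = 101
  R = -49 − 4·60 + 5·101 = 216
  S = 231 + 3·216 = 879
  U = 110 + 5·101 + 2·216 + 2·879 = 2805
ΔU = 2805 − 3381 = -576; ΔS = 879 − 1095 = -216
Score = (-2)·(-576) + (-1)·(-216) = 1368

1368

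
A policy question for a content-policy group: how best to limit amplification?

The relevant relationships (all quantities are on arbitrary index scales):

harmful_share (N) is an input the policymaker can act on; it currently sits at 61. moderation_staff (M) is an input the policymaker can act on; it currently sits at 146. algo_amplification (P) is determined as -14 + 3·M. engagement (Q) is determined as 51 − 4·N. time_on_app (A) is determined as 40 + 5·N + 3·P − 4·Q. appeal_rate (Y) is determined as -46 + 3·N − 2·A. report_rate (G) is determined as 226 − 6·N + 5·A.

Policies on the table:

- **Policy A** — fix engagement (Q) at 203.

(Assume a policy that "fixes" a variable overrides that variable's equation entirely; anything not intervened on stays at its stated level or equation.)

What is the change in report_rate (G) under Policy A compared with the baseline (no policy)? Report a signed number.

-7920

Baseline:
  N = 61
  M = 146
  P = -14 + 3·146 = 424
  Q = 51 − 4·61 = -193
  A = 40 + 5·61 + 3·424 − 4·(-193) = 2389
  G = 226 − 6·61 + 5·2389 = 11805
Policy A (Q := 203):
  N = 61
  M = 146
  P = -14 + 3·146 = 424
  Q = 203
  A = 40 + 5·61 + 3·424 − 4·203 = 805
  G = 226 − 6·61 + 5·805 = 3885
Change in G: 3885 − 11805 = -7920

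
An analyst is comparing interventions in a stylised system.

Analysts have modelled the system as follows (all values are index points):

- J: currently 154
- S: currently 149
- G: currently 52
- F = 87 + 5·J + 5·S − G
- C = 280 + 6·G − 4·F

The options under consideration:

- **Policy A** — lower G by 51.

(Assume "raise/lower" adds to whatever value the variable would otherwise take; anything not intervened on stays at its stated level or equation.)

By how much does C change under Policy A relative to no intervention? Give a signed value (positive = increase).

-510

Baseline:
  J = 154
  S = 149
  G = 52
  F = 87 + 5·154 + 5·149 − 52 = 1550
  C = 280 + 6·52 − 4·1550 = -5608
Policy A (G − 51):
  J = 154
  S = 149
  G = 52 − 51 = 1
  F = 87 + 5·154 + 5·149 − 1 = 1601
  C = 280 + 6·1 − 4·1601 = -6118
Change in C: -6118 − (-5608) = -510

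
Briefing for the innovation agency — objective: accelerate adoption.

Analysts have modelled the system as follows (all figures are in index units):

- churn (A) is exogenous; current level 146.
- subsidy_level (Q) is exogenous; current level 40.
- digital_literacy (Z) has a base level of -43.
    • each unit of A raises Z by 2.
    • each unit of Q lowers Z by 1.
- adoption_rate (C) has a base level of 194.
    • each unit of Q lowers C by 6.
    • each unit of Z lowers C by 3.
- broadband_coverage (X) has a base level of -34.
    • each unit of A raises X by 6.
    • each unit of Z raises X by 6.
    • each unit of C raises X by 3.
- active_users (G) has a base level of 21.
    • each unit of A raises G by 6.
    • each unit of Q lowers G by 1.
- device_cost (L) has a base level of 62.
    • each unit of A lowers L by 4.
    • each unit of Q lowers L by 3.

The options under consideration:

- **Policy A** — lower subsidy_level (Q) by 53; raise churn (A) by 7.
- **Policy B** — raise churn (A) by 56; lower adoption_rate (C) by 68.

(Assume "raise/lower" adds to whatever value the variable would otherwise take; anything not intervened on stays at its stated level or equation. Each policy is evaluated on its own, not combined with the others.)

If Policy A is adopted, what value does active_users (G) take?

952

Policy A (Q − 53, A + 7):
  A = 146 + 7 = 153
  Q = 40 − 53 = -13
  G = 21 + 6·153 − (-13) = 952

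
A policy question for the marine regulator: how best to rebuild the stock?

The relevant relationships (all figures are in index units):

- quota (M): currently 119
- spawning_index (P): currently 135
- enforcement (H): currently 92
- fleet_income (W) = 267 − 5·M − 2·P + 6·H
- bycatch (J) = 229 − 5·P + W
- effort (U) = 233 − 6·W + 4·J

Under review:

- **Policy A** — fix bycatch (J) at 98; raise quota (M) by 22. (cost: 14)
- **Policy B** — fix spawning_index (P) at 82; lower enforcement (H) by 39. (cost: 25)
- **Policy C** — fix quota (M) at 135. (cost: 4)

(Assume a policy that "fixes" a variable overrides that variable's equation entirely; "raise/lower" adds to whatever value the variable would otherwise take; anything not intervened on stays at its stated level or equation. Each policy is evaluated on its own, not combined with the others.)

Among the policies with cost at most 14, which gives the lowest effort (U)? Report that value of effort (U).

-1299

Policy A (J := 98, M + 22):
  M = 119 + 22 = 141
  P = 135
  H = 92
  W = 267 − 5·141 − 2·135 + 6·92 = -156
  J = 98
  U = 233 − 6·(-156) + 4·98 = 1561
Policy C (M := 135):
  M = 135
  P = 135
  H = 92
  W = 267 − 5·135 − 2·135 + 6·92 = -126
  J = 229 − 5·135 + (-126) = -572
  U = 233 − 6·(-126) + 4·(-572) = -1299
Comparing — Policy A: U=1561, Policy C: U=-1299. Lowest is -1299 (Policy C).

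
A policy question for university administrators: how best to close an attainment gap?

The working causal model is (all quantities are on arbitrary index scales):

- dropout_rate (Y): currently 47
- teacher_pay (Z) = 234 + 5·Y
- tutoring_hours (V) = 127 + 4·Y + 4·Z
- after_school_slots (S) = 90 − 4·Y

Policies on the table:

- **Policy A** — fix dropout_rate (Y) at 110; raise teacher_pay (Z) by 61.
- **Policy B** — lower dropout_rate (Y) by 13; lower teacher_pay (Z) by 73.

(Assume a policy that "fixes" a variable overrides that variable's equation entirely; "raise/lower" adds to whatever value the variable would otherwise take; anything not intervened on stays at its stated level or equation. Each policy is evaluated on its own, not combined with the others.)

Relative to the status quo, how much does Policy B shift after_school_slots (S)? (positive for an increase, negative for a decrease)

Baseline:
  Y = 47
  S = 90 − 4·47 = -98
Policy B (Y − 13, Z − 73):
  Y = 47 − 13 = 34
  S = 90 − 4·34 = -46
Change in S: -46 − (-98) = 52

52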